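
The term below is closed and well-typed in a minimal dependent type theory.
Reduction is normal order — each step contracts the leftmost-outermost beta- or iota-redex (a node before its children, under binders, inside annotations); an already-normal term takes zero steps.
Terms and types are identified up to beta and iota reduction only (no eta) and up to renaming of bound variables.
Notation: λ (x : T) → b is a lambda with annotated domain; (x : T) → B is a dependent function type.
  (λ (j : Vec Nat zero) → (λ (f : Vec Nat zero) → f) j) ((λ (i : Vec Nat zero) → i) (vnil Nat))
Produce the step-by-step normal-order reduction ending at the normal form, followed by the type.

reduction (normal order):
  (λ (j : Vec Nat zero) → (λ (f : Vec Nat zero) → f) j) ((λ (i : Vec Nat zero) → i) (vnil Nat))
  ~> (λ (j : Vec Nat zero) → j) ((λ (f : Vec Nat zero) → f) (vnil Nat))
  ~> (λ (j : Vec Nat zero) → j) (vnil Nat)
  ~> vnil Nat
type:
  Vec Nat zero


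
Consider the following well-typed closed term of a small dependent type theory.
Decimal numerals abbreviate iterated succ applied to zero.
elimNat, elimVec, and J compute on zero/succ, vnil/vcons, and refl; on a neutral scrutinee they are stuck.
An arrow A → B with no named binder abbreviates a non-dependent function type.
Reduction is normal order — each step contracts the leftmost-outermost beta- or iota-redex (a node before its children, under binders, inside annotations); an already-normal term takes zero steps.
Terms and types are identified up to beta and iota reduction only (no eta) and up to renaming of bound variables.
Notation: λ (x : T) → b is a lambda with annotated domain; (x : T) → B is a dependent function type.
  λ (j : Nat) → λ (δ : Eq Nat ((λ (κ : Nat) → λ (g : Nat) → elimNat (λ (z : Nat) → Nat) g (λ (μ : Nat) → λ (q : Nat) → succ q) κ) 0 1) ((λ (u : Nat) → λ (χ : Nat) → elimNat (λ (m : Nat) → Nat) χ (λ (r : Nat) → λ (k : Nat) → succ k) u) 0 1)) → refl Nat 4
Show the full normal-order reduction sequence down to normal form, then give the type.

normal-order reduction sequence:
  λ (j : Nat) → λ (δ : Eq Nat ((λ (κ : Nat) → λ (g : Nat) → elimNat (λ (z : Nat) → Nat) g (λ (μ : Nat) → λ (q : Nat) → succ q) κ) 0 1) ((λ (u : Nat) → λ (χ : Nat) → elimNat (λ (m : Nat) → Nat) χ (λ (r : Nat) → λ (k : Nat) → succ k) u) 0 1)) → refl Nat 4
  ~> λ (j : Nat) → λ (δ : Eq Nat ((λ (κ : Nat) → elimNat (λ (g : Nat) → Nat) κ (λ (z : Nat) → λ (μ : Nat) → succ μ) 0) 1) ((λ (q : Nat) → λ (u : Nat) → elimNat (λ (χ : Nat) → Nat) u (λ (m : Nat) → λ (r : Nat) → succ r) q) 0 1)) → refl Nat 4
  ~> λ (j : Nat) → λ (δ : Eq Nat (elimNat (λ (κ : Nat) → Nat) 1 (λ (g : Nat) → λ (z : Nat) → succ z) 0) ((λ (μ : Nat) → λ (q : Nat) → elimNat (λ (u : Nat) → Nat) q (λ (χ : Nat) → λ (m : Nat) → succ m) μ) 0 1)) → refl Nat 4
  ~> λ (j : Nat) → λ (δ : Eq Nat 1 ((λ (κ : Nat) → λ (g : Nat) → elimNat (λ (z : Nat) → Nat) g (λ (μ : Nat) → λ (q : Nat) → succ q) κ) 0 1)) → refl Nat 4
  ~> λ (j : Nat) → λ (δ : Eq Nat 1 ((λ (κ : Nat) → elimNat (λ (g : Nat) → Nat) κ (λ (z : Nat) → λ (μ : Nat) → succ μ) 0) 1)) → refl Nat 4
  ~> λ (j : Nat) → λ (δ : Eq Nat 1 (elimNat (λ (κ : Nat) → Nat) 1 (λ (g : Nat) → λ (z : Nat) → succ z) 0)) → refl Nat 4
  ~> λ (j : Nat) → λ (δ : Eq Nat 1 1) → refl Nat 4
the term's type:
  Nat → Eq Nat 1 1 → Eq Nat 4 4


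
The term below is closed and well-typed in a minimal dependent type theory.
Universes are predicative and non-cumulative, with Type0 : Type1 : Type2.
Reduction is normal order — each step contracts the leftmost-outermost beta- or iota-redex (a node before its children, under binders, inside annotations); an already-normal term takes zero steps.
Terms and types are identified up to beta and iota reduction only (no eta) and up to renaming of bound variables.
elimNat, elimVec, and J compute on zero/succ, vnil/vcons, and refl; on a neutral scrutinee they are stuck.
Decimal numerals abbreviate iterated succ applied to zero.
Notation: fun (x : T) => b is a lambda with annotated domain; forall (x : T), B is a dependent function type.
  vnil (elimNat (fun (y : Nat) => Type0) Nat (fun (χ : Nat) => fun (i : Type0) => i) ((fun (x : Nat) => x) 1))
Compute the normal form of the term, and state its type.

reduced normal form:
  vnil Nat
type:
  Vec Nat 0


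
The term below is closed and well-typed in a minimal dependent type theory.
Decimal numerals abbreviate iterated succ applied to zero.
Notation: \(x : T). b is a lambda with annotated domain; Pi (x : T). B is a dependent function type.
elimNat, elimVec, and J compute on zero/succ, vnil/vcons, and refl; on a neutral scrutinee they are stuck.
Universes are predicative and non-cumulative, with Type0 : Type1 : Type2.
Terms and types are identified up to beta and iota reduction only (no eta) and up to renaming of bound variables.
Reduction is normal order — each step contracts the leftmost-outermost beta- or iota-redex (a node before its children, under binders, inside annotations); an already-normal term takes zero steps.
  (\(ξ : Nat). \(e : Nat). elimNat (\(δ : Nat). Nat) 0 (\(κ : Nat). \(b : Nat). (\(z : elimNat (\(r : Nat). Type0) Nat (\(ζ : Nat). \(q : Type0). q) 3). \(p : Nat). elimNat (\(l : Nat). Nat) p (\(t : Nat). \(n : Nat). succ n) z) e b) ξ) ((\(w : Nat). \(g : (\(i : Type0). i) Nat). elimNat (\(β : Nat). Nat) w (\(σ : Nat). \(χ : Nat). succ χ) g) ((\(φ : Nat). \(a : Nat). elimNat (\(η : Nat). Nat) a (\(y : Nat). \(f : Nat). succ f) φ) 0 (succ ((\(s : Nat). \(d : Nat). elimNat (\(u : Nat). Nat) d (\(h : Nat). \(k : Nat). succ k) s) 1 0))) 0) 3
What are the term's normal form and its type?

reduced normal form:
  6
type:
  Nat
observation: the leftmost-outermost redex is a beta-redex, and normalization takes 33 steps.


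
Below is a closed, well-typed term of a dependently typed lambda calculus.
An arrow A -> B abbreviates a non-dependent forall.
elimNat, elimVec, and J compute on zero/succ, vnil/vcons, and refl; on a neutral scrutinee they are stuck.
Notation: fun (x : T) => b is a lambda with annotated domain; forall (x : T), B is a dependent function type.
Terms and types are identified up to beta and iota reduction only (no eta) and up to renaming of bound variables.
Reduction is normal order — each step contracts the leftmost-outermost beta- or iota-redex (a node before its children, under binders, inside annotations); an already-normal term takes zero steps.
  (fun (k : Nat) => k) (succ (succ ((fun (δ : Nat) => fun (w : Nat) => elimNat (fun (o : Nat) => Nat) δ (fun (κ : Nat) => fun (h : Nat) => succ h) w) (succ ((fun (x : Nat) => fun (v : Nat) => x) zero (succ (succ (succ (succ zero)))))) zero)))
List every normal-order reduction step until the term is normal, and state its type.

normal-order reduction:
  (fun (k : Nat) => k) (succ (succ ((fun (δ : Nat) => fun (w : Nat) => elimNat (fun (o : Nat) => Nat) δ (fun (κ : Nat) => fun (h : Nat) => succ h) w) (succ ((fun (x : Nat) => fun (v : Nat) => x) zero (succ (succ (succ (succ zero)))))) zero)))
  ~> succ (succ ((fun (k : Nat) => fun (δ : Nat) => elimNat (fun (w : Nat) => Nat) k (fun (o : Nat) => fun (κ : Nat) => succ κ) δ) (succ ((fun (h : Nat) => fun (x : Nat) => h) zero (succ (succ (succ (succ zero)))))) zero))
  ~> succ (succ ((fun (k : Nat) => elimNat (fun (δ : Nat) => Nat) (succ ((fun (w : Nat) => fun (o : Nat) => w) zero (succ (succ (succ (succ zero)))))) (fun (κ : Nat) => fun (h : Nat) => succ h) k) zero))
  ~> succ (succ (elimNat (fun (k : Nat) => Nat) (succ ((fun (δ : Nat) => fun (w : Nat) => δ) zero (succ (succ (succ (succ zero)))))) (fun (o : Nat) => fun (κ : Nat) => succ κ) zero))
  ~> succ (succ (succ ((fun (k : Nat) => fun (δ : Nat) => k) zero (succ (succ (succ (succ zero)))))))
  ~> succ (succ (succ ((fun (k : Nat) => zero) (succ (succ (succ (succ zero)))))))
  ~> succ (succ (succ zero))
type:
  Nat


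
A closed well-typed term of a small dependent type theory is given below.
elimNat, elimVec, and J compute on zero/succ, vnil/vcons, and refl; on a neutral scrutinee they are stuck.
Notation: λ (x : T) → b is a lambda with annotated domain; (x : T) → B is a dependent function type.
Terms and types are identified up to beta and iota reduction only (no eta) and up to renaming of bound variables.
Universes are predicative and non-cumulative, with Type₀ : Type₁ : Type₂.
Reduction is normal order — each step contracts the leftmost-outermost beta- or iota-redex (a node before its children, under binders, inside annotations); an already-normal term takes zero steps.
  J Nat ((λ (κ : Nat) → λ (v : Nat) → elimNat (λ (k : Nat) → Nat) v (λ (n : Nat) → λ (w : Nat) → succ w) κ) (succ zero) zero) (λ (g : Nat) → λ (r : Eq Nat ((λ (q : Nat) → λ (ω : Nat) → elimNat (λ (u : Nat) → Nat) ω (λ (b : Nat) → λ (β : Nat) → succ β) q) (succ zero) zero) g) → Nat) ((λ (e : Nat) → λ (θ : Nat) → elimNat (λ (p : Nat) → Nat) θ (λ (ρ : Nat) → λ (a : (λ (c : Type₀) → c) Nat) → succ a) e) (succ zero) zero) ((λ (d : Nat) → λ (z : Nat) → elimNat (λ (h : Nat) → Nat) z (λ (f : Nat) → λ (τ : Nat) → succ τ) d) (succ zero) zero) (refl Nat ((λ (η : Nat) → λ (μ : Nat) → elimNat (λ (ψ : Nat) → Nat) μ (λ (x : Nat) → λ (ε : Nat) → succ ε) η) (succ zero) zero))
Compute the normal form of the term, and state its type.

resulting normal form:
  succ zero
type:
  Nat
observation: reduction starts at a J iota-redex, and 7 normal-order steps reach the normal form.


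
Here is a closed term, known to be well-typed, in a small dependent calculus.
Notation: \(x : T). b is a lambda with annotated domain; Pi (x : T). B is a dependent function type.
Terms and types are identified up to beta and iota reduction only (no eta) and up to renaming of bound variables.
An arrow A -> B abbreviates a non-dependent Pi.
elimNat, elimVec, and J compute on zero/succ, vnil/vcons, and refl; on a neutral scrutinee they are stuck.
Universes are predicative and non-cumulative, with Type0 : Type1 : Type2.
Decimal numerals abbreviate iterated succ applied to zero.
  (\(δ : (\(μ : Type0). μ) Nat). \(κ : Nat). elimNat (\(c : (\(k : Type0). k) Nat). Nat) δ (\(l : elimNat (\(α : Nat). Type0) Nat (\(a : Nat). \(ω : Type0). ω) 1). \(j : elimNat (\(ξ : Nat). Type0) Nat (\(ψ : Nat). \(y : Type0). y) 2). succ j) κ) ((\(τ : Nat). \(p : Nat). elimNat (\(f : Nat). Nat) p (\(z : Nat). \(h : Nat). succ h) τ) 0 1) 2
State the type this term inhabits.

inferred type:
  Nat


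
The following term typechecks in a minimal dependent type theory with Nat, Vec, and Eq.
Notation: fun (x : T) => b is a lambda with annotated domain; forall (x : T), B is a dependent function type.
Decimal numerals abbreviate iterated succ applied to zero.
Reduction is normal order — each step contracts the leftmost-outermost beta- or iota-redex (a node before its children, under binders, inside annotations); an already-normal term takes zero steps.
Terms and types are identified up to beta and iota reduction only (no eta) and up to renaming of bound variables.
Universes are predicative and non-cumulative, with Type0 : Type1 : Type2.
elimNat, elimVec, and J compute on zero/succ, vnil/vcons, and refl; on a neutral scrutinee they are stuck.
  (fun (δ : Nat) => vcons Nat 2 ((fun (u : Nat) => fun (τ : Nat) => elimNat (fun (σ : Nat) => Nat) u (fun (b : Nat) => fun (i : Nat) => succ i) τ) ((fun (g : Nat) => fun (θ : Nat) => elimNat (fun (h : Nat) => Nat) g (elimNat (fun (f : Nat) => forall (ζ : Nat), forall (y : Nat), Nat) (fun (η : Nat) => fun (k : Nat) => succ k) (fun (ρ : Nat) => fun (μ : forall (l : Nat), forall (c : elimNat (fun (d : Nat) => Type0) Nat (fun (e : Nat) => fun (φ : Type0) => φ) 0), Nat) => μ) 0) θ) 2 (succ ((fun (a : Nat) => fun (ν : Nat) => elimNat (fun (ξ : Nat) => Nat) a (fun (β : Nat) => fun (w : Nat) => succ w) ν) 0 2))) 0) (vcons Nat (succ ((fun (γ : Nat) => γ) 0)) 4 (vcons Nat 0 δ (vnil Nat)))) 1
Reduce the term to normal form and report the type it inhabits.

normal form:
  vcons Nat 2 5 (vcons Nat 1 4 (vcons Nat 0 1 (vnil Nat)))
inferred type:
  Vec Nat 3


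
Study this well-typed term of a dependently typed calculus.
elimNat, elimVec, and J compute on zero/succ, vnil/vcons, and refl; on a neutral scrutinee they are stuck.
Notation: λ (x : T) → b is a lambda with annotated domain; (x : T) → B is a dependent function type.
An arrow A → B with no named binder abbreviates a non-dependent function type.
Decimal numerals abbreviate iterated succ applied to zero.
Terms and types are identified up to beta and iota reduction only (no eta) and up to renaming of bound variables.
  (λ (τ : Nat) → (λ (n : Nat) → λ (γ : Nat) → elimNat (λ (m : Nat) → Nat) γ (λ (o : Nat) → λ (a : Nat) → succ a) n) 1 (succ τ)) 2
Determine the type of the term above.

type:
  Nat


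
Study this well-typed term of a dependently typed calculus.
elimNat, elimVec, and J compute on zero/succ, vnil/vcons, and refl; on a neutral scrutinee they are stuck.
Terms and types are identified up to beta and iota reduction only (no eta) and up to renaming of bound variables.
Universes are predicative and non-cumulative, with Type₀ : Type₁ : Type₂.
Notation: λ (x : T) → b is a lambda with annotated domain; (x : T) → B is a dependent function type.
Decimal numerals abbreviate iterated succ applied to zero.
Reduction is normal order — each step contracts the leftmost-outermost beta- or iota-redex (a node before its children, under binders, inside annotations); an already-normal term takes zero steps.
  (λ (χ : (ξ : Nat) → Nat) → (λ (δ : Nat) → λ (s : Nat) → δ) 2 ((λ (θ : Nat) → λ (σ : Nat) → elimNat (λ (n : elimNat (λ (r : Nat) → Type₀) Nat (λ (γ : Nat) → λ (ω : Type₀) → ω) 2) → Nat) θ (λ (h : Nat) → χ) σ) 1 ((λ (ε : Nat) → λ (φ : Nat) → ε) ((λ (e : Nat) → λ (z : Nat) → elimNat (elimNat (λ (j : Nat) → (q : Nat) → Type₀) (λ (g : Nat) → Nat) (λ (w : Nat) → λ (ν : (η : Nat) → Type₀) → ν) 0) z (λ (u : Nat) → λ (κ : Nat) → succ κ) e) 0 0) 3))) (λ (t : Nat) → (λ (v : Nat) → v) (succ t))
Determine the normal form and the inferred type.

normal form:
  2
the term's type:
  Nat


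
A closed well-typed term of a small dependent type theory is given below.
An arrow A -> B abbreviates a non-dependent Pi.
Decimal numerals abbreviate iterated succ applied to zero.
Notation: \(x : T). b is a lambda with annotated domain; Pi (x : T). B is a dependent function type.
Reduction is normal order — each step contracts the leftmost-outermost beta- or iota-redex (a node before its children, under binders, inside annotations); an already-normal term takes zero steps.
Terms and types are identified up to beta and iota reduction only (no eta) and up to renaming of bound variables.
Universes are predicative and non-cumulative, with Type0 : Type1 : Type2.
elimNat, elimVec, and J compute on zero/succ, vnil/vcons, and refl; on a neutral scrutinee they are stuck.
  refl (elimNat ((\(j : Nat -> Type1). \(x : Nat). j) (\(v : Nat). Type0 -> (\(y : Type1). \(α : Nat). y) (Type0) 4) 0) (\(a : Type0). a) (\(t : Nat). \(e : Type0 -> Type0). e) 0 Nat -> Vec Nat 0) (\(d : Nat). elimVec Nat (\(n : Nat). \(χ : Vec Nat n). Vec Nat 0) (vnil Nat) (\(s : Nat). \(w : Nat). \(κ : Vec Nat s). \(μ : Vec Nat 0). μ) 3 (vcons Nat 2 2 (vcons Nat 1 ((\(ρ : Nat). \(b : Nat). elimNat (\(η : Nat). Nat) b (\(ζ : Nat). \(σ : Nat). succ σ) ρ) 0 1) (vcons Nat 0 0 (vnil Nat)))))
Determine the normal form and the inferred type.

normal form:
  refl (Nat -> Vec Nat 0) (\(j : Nat). vnil Nat)
type:
  Eq (Nat -> Vec Nat 0) (\(j : Nat). vnil Nat) (\(x : Nat). vnil Nat)
observation: contracting an elimNat iota-redex first, the term normalizes in 18 steps.


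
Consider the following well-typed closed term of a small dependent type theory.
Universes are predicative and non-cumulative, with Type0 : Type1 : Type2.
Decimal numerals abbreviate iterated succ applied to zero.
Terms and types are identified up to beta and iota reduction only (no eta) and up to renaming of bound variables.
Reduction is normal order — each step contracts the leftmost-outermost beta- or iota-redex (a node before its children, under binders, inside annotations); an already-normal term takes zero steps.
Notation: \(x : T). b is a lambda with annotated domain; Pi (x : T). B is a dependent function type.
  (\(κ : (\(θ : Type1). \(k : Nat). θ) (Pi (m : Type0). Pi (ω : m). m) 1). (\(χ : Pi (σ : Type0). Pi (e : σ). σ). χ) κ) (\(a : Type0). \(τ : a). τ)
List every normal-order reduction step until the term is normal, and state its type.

normal-order reduction:
  (\(κ : (\(θ : Type1). \(k : Nat). θ) (Pi (m : Type0). Pi (ω : m). m) 1). (\(χ : Pi (σ : Type0). Pi (e : σ). σ). χ) κ) (\(a : Type0). \(τ : a). τ)
  ~> (\(κ : Pi (θ : Type0). Pi (k : θ). θ). κ) (\(m : Type0). \(ω : m). ω)
  ~> \(κ : Type0). \(θ : κ). θ
type:
  Pi (κ : Type0). Pi (θ : κ). κ


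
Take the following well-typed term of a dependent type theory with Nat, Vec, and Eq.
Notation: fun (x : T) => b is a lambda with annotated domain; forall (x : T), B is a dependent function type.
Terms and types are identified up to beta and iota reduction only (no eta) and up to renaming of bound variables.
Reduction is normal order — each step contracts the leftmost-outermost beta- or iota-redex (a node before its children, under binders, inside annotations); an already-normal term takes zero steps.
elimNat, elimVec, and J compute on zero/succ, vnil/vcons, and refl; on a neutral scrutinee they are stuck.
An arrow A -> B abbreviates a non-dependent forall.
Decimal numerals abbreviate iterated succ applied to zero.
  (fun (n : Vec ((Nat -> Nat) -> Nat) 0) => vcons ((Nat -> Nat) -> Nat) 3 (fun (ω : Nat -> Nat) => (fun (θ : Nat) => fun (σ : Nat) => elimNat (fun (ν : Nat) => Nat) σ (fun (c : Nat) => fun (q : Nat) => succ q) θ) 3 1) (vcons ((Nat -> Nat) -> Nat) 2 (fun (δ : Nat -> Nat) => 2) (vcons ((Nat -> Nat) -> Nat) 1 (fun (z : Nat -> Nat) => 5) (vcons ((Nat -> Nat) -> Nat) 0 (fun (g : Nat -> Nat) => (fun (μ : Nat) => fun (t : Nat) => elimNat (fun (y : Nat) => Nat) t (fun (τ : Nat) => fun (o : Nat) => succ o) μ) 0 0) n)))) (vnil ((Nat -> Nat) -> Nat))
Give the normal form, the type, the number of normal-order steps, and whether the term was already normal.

reduced normal form:
  vcons ((Nat -> Nat) -> Nat) 3 (fun (n : Nat -> Nat) => 4) (vcons ((Nat -> Nat) -> Nat) 2 (fun (ω : Nat -> Nat) => 2) (vcons ((Nat -> Nat) -> Nat) 1 (fun (θ : Nat -> Nat) => 5) (vcons ((Nat -> Nat) -> Nat) 0 (fun (σ : Nat -> Nat) => 0) (vnil ((Nat -> Nat) -> Nat)))))
inferred type:
  Vec ((Nat -> Nat) -> Nat) 4
steps to reach normal form (normal order): 16
term was already normal: no
first contracted redex: a beta-redex


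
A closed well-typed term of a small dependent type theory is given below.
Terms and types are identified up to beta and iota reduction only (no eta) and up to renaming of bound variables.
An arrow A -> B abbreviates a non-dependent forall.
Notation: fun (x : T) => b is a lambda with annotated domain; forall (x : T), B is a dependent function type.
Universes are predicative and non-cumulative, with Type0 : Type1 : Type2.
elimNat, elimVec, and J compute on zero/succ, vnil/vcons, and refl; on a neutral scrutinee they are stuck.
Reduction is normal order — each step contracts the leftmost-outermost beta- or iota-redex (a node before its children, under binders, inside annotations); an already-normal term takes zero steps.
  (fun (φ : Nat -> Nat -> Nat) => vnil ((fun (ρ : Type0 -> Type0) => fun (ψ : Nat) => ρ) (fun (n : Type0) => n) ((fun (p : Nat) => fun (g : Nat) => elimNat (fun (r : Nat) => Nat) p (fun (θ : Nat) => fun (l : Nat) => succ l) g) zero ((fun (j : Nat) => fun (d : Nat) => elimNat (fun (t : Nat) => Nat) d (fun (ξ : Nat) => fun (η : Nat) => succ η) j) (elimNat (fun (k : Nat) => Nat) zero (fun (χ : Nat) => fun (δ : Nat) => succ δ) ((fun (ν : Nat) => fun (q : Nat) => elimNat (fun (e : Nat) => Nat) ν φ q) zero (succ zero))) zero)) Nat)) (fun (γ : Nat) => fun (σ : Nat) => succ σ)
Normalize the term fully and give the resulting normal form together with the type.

resulting normal form:
  vnil Nat
type:
  Vec Nat zero


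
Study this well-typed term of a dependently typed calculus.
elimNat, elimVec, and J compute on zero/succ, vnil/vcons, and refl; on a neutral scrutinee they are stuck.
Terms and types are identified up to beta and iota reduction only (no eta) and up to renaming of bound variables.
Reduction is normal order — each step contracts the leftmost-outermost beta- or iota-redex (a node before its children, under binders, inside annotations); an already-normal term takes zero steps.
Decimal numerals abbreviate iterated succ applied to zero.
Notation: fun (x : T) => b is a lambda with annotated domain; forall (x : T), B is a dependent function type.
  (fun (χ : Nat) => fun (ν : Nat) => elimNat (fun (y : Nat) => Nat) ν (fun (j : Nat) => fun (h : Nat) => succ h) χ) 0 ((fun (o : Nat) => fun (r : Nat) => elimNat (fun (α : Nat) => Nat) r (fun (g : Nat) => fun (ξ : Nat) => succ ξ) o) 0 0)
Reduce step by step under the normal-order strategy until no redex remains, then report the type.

reduction (normal order):
  (fun (χ : Nat) => fun (ν : Nat) => elimNat (fun (y : Nat) => Nat) ν (fun (j : Nat) => fun (h : Nat) => succ h) χ) 0 ((fun (o : Nat) => fun (r : Nat) => elimNat (fun (α : Nat) => Nat) r (fun (g : Nat) => fun (ξ : Nat) => succ ξ) o) 0 0)
  ~> (fun (χ : Nat) => elimNat (fun (ν : Nat) => Nat) χ (fun (y : Nat) => fun (j : Nat) => succ j) 0) ((fun (h : Nat) => fun (o : Nat) => elimNat (fun (r : Nat) => Nat) o (fun (α : Nat) => fun (g : Nat) => succ g) h) 0 0)
  ~> elimNat (fun (χ : Nat) => Nat) ((fun (ν : Nat) => fun (y : Nat) => elimNat (fun (j : Nat) => Nat) y (fun (h : Nat) => fun (o : Nat) => succ o) ν) 0 0) (fun (r : Nat) => fun (α : Nat) => succ α) 0
  ~> (fun (χ : Nat) => fun (ν : Nat) => elimNat (fun (y : Nat) => Nat) ν (fun (j : Nat) => fun (h : Nat) => succ h) χ) 0 0
  ~> (fun (χ : Nat) => elimNat (fun (ν : Nat) => Nat) χ (fun (y : Nat) => fun (j : Nat) => succ j) 0) 0
  ~> elimNat (fun (χ : Nat) => Nat) 0 (fun (ν : Nat) => fun (y : Nat) => succ y) 0
  ~> 0
inferred type:
  Nat


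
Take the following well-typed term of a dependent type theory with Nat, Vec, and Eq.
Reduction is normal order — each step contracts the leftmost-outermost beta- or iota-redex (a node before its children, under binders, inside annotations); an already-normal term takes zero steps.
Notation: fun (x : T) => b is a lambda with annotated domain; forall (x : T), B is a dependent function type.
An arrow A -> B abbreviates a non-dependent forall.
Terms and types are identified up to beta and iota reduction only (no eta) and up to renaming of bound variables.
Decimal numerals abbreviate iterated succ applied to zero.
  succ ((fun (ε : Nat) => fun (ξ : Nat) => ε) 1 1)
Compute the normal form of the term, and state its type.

normal form:
  2
type:
  Nat
observation: the term reaches its normal form after 2 normal-order steps.


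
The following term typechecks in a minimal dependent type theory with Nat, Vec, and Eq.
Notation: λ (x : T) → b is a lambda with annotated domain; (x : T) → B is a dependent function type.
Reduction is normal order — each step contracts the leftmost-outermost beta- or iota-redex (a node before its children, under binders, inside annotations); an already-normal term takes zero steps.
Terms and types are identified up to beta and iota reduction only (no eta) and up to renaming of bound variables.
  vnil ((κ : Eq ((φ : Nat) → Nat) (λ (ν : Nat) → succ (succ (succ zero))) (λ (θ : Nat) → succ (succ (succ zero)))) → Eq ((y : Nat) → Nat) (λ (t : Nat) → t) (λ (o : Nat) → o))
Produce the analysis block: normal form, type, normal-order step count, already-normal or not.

resulting normal form:
  vnil ((κ : Eq ((φ : Nat) → Nat) (λ (ν : Nat) → succ (succ (succ zero))) (λ (θ : Nat) → succ (succ (succ zero)))) → Eq ((y : Nat) → Nat) (λ (t : Nat) → t) (λ (o : Nat) → o))
type:
  Vec ((κ : Eq ((φ : Nat) → Nat) (λ (ν : Nat) → succ (succ (succ zero))) (λ (θ : Nat) → succ (succ (succ zero)))) → Eq ((y : Nat) → Nat) (λ (t : Nat) → t) (λ (o : Nat) → o)) zero
steps to reach normal form (normal order): 0
term was already normal: yes


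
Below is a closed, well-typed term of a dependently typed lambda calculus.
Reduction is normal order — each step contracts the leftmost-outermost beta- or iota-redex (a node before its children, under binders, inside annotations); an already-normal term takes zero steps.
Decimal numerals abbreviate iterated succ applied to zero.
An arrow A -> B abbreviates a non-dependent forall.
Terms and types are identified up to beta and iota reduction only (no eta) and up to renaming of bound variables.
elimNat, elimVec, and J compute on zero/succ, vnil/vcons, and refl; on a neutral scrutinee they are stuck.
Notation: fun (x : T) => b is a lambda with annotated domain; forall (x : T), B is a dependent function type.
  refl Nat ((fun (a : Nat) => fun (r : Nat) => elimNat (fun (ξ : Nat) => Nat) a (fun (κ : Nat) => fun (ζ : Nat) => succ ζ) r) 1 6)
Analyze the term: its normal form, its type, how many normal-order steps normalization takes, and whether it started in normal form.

resulting normal form:
  refl Nat 7
the term's type:
  Eq Nat 7 7
reduction steps (normal order): 21
started in normal form: no
first contracted redex: a beta-redex


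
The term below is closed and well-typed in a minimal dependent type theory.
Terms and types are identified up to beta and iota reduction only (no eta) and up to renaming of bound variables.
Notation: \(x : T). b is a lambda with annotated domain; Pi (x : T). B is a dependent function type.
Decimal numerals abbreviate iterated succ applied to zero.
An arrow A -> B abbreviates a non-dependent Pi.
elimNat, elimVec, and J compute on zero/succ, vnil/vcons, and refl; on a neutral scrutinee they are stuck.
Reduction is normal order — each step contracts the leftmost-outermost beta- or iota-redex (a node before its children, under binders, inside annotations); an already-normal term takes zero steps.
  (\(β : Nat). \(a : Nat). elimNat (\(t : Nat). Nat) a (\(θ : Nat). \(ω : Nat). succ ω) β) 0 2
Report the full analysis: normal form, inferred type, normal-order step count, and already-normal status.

normal form:
  2
inferred type:
  Nat
normal-order step count: 3
term was already normal: no
first redex: a beta-redex


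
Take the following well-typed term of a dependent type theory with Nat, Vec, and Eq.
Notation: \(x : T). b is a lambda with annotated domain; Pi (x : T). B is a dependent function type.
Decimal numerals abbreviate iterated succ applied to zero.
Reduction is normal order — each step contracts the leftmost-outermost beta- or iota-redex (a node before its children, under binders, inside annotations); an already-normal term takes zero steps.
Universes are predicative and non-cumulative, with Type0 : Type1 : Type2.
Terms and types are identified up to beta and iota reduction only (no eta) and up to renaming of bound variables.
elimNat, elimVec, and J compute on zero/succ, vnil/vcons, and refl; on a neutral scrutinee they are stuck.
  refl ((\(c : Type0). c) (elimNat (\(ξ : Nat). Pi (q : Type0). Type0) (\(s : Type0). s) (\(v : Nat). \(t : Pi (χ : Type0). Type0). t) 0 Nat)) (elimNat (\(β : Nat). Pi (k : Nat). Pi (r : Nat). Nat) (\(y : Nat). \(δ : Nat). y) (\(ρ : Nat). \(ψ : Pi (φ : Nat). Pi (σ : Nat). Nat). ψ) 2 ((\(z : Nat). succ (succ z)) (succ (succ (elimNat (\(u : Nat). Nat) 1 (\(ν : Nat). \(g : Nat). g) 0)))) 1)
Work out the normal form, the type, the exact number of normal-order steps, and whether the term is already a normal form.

normal form:
  refl Nat 5
inferred type:
  Eq Nat 5 5
reduction steps (normal order): 14
already normal: no
first redex: a beta-redex


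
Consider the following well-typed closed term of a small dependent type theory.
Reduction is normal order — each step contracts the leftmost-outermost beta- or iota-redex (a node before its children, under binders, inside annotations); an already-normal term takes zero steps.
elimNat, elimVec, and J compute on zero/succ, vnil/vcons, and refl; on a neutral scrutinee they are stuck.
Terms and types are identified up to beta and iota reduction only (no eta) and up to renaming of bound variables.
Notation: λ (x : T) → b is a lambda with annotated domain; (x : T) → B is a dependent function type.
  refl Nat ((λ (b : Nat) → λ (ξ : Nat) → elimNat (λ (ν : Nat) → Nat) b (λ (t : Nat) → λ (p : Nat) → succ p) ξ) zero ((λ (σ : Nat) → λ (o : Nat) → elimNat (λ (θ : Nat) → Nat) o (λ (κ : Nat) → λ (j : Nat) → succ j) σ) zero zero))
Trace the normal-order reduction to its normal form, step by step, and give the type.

normal-order reduction sequence:
  refl Nat ((λ (b : Nat) → λ (ξ : Nat) → elimNat (λ (ν : Nat) → Nat) b (λ (t : Nat) → λ (p : Nat) → succ p) ξ) zero ((λ (σ : Nat) → λ (o : Nat) → elimNat (λ (θ : Nat) → Nat) o (λ (κ : Nat) → λ (j : Nat) → succ j) σ) zero zero))
  ~> refl Nat ((λ (b : Nat) → elimNat (λ (ξ : Nat) → Nat) zero (λ (ν : Nat) → λ (t : Nat) → succ t) b) ((λ (p : Nat) → λ (σ : Nat) → elimNat (λ (o : Nat) → Nat) σ (λ (θ : Nat) → λ (κ : Nat) → succ κ) p) zero zero))
  ~> refl Nat (elimNat (λ (b : Nat) → Nat) zero (λ (ξ : Nat) → λ (ν : Nat) → succ ν) ((λ (t : Nat) → λ (p : Nat) → elimNat (λ (σ : Nat) → Nat) p (λ (o : Nat) → λ (θ : Nat) → succ θ) t) zero zero))
  ~> refl Nat (elimNat (λ (b : Nat) → Nat) zero (λ (ξ : Nat) → λ (ν : Nat) → succ ν) ((λ (t : Nat) → elimNat (λ (p : Nat) → Nat) t (λ (σ : Nat) → λ (o : Nat) → succ o) zero) zero))
  ~> refl Nat (elimNat (λ (b : Nat) → Nat) zero (λ (ξ : Nat) → λ (ν : Nat) → succ ν) (elimNat (λ (t : Nat) → Nat) zero (λ (p : Nat) → λ (σ : Nat) → succ σ) zero))
  ~> refl Nat (elimNat (λ (b : Nat) → Nat) zero (λ (ξ : Nat) → λ (ν : Nat) → succ ν) zero)
  ~> refl Nat zero
the term's type:
  Eq Nat zero zero


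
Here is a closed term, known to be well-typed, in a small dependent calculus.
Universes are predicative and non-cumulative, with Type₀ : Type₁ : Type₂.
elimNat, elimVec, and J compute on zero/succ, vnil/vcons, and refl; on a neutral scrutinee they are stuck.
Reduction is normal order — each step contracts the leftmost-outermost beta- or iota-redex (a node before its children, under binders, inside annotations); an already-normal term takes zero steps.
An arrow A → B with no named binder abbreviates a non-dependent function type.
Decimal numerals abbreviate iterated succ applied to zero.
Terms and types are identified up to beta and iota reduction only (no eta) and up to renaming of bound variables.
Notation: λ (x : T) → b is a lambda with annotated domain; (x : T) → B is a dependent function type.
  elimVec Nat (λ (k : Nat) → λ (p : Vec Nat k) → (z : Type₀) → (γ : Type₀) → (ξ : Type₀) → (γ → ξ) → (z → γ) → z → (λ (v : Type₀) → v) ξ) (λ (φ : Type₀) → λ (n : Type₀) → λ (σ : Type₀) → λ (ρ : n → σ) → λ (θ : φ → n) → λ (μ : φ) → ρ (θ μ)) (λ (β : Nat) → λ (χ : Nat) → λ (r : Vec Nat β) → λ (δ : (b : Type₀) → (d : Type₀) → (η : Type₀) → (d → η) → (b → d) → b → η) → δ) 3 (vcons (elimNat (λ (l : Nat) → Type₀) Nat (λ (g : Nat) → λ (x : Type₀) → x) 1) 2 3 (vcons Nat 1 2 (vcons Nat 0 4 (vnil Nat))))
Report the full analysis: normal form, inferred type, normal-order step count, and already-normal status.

reduced normal form:
  λ (k : Type₀) → λ (p : Type₀) → λ (z : Type₀) → λ (γ : p → z) → λ (ξ : k → p) → λ (v : k) → γ (ξ v)
type:
  (k : Type₀) → (p : Type₀) → (z : Type₀) → (p → z) → (k → p) → k → z
steps to reach normal form (normal order): 16
term was already normal: no
first redex: an elimVec iota-redex


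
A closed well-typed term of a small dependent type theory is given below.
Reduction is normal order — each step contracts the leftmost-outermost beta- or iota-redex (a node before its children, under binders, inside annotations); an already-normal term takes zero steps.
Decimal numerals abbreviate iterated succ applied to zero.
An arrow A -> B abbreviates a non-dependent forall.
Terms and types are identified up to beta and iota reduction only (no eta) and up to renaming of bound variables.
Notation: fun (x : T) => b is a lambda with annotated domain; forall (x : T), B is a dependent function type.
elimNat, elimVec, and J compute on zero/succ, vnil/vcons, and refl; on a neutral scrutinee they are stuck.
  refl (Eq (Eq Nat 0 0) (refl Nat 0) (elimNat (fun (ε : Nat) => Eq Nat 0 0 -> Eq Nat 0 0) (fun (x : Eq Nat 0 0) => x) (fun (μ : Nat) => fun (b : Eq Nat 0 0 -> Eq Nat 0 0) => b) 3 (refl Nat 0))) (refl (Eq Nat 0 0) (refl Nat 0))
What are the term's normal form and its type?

resulting normal form:
  refl (Eq (Eq Nat 0 0) (refl Nat 0) (refl Nat 0)) (refl (Eq Nat 0 0) (refl Nat 0))
inferred type:
  Eq (Eq (Eq Nat 0 0) (refl Nat 0) (refl Nat 0)) (refl (Eq Nat 0 0) (refl Nat 0)) (refl (Eq Nat 0 0) (refl Nat 0))
observation: reduction starts at an elimNat iota-redex, and 11 normal-order steps reach the normal form.


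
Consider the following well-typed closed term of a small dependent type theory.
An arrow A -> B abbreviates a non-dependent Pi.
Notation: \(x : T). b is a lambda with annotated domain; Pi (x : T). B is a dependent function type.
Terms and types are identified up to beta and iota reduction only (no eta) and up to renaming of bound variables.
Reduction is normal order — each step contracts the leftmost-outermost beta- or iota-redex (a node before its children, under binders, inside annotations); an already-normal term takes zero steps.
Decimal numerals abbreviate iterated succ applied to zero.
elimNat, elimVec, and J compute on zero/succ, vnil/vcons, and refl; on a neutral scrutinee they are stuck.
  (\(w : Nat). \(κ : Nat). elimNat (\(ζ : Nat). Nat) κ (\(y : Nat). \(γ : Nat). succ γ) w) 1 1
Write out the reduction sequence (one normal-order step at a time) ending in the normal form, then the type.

reduction (normal order):
  (\(w : Nat). \(κ : Nat). elimNat (\(ζ : Nat). Nat) κ (\(y : Nat). \(γ : Nat). succ γ) w) 1 1
  ~> (\(w : Nat). elimNat (\(κ : Nat). Nat) w (\(ζ : Nat). \(y : Nat). succ y) 1) 1
  ~> elimNat (\(w : Nat). Nat) 1 (\(κ : Nat). \(ζ : Nat). succ ζ) 1
  ~> (\(w : Nat). \(κ : Nat). succ κ) 0 (elimNat (\(ζ : Nat). Nat) 1 (\(y : Nat). \(γ : Nat). succ γ) 0)
  ~> (\(w : Nat). succ w) (elimNat (\(κ : Nat). Nat) 1 (\(ζ : Nat). \(y : Nat). succ y) 0)
  ~> succ (elimNat (\(w : Nat). Nat) 1 (\(κ : Nat). \(ζ : Nat). succ ζ) 0)
  ~> 2
inferred type:
  Nat


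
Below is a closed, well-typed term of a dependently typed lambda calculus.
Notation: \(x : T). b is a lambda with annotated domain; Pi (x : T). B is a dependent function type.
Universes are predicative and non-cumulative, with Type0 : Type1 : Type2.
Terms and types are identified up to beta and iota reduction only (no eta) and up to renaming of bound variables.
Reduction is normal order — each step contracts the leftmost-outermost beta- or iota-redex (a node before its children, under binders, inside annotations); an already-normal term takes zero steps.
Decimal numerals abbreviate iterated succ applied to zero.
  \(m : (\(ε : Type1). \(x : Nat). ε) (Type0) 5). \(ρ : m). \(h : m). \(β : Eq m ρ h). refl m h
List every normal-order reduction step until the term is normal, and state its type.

normal-order reduction sequence:
  \(m : (\(ε : Type1). \(x : Nat). ε) (Type0) 5). \(ρ : m). \(h : m). \(β : Eq m ρ h). refl m h
  ~> \(m : (\(ε : Nat). Type0) 5). \(x : m). \(ρ : m). \(h : Eq m x ρ). refl m ρ
  ~> \(m : Type0). \(ε : m). \(x : m). \(ρ : Eq m ε x). refl m x
the term's type:
  Pi (m : Type0). Pi (ε : m). Pi (x : m). Pi (ρ : Eq m ε x). Eq m x x


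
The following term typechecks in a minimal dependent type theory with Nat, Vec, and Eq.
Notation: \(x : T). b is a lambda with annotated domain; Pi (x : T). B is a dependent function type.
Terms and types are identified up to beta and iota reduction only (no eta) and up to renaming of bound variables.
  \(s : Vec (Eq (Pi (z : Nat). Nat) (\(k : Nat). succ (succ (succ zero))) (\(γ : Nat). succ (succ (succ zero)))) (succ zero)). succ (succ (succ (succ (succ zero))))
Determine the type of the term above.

type:
  Pi (s : Vec (Eq (Pi (z : Nat). Nat) (\(k : Nat). succ (succ (succ zero))) (\(γ : Nat). succ (succ (succ zero)))) (succ zero)). Nat


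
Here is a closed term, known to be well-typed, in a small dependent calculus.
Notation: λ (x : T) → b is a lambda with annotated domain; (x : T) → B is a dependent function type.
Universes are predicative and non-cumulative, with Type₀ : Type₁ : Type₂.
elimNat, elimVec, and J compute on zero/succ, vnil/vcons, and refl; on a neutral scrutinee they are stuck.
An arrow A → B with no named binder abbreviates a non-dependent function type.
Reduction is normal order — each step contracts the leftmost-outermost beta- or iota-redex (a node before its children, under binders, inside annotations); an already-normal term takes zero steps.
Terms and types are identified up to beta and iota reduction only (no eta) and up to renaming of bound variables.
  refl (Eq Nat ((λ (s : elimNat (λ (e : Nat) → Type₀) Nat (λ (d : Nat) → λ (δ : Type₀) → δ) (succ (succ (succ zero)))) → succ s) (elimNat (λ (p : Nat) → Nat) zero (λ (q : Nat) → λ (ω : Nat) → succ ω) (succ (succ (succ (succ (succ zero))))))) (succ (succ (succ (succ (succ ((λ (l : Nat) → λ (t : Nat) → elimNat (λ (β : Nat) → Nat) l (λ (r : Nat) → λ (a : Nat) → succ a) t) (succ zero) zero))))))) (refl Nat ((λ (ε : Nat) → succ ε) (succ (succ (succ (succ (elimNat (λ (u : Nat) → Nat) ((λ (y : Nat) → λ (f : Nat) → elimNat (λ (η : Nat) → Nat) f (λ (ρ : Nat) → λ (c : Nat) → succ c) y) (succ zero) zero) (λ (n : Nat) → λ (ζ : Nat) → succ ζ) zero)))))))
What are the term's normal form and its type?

resulting normal form:
  refl (Eq Nat (succ (succ (succ (succ (succ (succ zero)))))) (succ (succ (succ (succ (succ (succ zero))))))) (refl Nat (succ (succ (succ (succ (succ (succ zero)))))))
inferred type:
  Eq (Eq Nat (succ (succ (succ (succ (succ (succ zero)))))) (succ (succ (succ (succ (succ (succ zero))))))) (refl Nat (succ (succ (succ (succ (succ (succ zero))))))) (refl Nat (succ (succ (succ (succ (succ (succ zero)))))))
observation: the term reaches its normal form after 28 normal-order steps.


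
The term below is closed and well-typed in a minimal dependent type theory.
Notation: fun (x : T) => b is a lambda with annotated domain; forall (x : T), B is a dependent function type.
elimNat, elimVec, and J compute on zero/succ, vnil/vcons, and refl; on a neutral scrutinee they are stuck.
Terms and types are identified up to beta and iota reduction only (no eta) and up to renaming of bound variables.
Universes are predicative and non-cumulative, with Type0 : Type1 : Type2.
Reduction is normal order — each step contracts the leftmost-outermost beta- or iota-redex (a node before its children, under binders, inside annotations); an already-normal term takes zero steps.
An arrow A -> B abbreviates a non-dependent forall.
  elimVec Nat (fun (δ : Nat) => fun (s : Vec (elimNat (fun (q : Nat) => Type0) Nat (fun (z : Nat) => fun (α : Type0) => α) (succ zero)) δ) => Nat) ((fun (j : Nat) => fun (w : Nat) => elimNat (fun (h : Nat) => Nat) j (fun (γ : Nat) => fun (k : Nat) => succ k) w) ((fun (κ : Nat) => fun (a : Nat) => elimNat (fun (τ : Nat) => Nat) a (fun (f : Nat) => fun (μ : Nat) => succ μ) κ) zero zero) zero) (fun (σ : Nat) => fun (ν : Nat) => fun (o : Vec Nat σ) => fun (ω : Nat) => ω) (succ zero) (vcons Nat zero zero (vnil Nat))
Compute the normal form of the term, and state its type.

reduced normal form:
  zero
inferred type:
  Nat
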